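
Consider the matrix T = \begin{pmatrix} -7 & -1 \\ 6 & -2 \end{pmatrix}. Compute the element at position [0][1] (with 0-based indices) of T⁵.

-2101

Characteristic polynomial: λ^2 + 9λ + 20 = (λ + 4)(λ + 5), so the eigenvalues are -5, -4.
λ=-5: eigenvector (1, -2).
λ=-4: eigenvector (1, -3).
P = [[1, 1], [-2, -3]], D = diag(-5, -4), P⁻¹ = [[3, 1], [-2, -1]].
T⁵ = P·diag(-3125, -1024)·P⁻¹ = [[-7327, -2101], [12606, 3178]].
The requested entry is -2101.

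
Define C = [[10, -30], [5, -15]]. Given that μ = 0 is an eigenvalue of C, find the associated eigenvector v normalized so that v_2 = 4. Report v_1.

C = [[10, -30], [5, -15]].
Solving (C)v = 0 gives the eigenspace spanned by (12, 4).
With v_2 = 4, v = (12, 4), so v_1 = 12.

12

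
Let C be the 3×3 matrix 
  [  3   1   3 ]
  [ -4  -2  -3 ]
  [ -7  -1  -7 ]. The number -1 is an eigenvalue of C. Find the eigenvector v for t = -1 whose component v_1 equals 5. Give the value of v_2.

-5

C + 1I = [[4, 1, 3], [-4, -1, -3], [-7, -1, -6]].
Solving (C + 1I)v = 0 gives the eigenspace spanned by (5, -5, -5).
With v_1 = 5, v = (5, -5, -5), so v_2 = -5.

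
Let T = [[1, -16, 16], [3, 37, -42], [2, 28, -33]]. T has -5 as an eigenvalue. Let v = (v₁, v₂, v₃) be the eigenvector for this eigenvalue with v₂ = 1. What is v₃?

1

T + 5I = [[6, -16, 16], [3, 42, -42], [2, 28, -28]].
Solving (T + 5I)v = 0 gives the eigenspace spanned by (0, 1, 1).
With v₂ = 1, v = (0, 1, 1), so v₃ = 1.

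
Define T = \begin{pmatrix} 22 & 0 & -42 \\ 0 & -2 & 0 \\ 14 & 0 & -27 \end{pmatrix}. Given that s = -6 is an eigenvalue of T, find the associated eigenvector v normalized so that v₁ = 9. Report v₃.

T + 6I = [[28, 0, -42], [0, 4, 0], [14, 0, -21]].
Solving (T + 6I)v = 0 gives the eigenspace spanned by (9, 0, 6).
With v₁ = 9, v = (9, 0, 6), so v₃ = 6.

6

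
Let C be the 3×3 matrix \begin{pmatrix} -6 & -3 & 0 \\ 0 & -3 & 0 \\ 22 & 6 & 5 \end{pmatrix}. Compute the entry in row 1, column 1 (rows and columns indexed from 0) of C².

Characteristic polynomial: r^3 + 4r^2 - 27r - 90 = (r - 5)(r + 3)(r + 6), so the eigenvalues are -6, -3, 5.
r=-3: eigenvector (-1, 1, 2).
r=-6: eigenvector (1, 0, -2).
r=5: eigenvector (0, 0, 1).
P = [[-1, 1, 0], [1, 0, 0], [2, -2, 1]], D = diag(-3, -6, 5), P⁻¹ = [[0, 1, 0], [1, 1, 0], [2, 0, 1]].
C² = P·diag(9, 36, 25)·P⁻¹ = [[36, 27, 0], [0, 9, 0], [-22, -54, 25]].
The requested entry is 9.

9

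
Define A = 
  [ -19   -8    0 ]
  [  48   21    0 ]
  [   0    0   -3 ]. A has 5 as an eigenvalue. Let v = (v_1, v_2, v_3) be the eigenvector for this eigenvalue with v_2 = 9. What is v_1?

A − 5I = [[-24, -8, 0], [48, 16, 0], [0, 0, -8]].
Solving (A − 5I)v = 0 gives the eigenspace spanned by (-3, 9, 0).
With v_2 = 9, v = (-3, 9, 0), so v_1 = -3.

-3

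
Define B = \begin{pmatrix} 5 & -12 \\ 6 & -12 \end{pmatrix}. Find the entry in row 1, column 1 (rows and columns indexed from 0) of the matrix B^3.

-360

Characteristic polynomial: s^2 + 7s + 12 = (s + 3)(s + 4), so the eigenvalues are -4, -3.
s=-4: eigenvector (4, 3).
s=-3: eigenvector (-3, -2).
P = [[4, -3], [3, -2]], D = diag(-4, -3), P⁻¹ = [[-2, 3], [-3, 4]].
B³ = P·diag(-64, -27)·P⁻¹ = [[269, -444], [222, -360]].
The requested entry is -360.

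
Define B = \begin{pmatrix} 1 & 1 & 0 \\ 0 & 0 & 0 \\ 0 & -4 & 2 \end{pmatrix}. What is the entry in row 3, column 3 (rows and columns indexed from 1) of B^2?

4

Characteristic polynomial: λ^3 - 3λ^2 + 2λ = λ(λ - 2)(λ - 1), so the eigenvalues are 0, 1, 2.
λ=0: eigenvector (-1, 1, 2).
λ=1: eigenvector (1, 0, 0).
λ=2: eigenvector (0, 0, 1).
P = [[-1, 1, 0], [1, 0, 0], [2, 0, 1]], D = diag(0, 1, 2), P⁻¹ = [[0, 1, 0], [1, 1, 0], [0, -2, 1]].
B² = P·diag(0, 1, 4)·P⁻¹ = [[1, 1, 0], [0, 0, 0], [0, -8, 4]].
The requested entry is 4.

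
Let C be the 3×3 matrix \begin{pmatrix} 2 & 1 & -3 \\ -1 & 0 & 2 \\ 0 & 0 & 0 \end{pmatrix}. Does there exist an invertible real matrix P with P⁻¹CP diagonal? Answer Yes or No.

Characteristic polynomial: p(λ) = λ^3 - 2λ^2 + λ = λ(λ - 1)^2.
λ = 1 has algebraic multiplicity 2; rank(C − 1I) = 2, so geometric multiplicity = 1.
Geometric multiplicity < algebraic multiplicity, so C is not diagonalizable.

No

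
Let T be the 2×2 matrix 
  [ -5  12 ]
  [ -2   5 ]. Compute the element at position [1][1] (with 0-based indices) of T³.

Characteristic polynomial: μ^2 - 1 = (μ - 1)(μ + 1), so the eigenvalues are -1, 1.
μ=-1: eigenvector (3, 1).
μ=1: eigenvector (2, 1).
P = [[3, 2], [1, 1]], D = diag(-1, 1), P⁻¹ = [[1, -2], [-1, 3]].
T³ = P·diag(-1, 1)·P⁻¹ = [[-5, 12], [-2, 5]].
The requested entry is 5.

5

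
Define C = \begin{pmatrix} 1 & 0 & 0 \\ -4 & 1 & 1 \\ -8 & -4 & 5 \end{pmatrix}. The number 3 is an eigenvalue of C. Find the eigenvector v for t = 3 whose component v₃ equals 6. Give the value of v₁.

0

C − 3I = [[-2, 0, 0], [-4, -2, 1], [-8, -4, 2]].
Solving (C − 3I)v = 0 gives the eigenspace spanned by (0, 3, 6).
With v₃ = 6, v = (0, 3, 6), so v₁ = 0.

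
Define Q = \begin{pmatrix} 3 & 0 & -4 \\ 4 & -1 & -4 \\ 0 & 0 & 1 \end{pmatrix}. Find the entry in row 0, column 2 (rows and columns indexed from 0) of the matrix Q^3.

-52

Characteristic polynomial: t^3 - 3t^2 - t + 3 = (t - 3)(t - 1)(t + 1), so the eigenvalues are -1, 1, 3.
t=3: eigenvector (1, 1, 0).
t=-1: eigenvector (0, 1, 0).
t=1: eigenvector (2, 2, 1).
P = [[1, 0, 2], [1, 1, 2], [0, 0, 1]], D = diag(3, -1, 1), P⁻¹ = [[1, 0, -2], [-1, 1, 0], [0, 0, 1]].
Q³ = P·diag(27, -1, 1)·P⁻¹ = [[27, 0, -52], [28, -1, -52], [0, 0, 1]].
The requested entry is -52.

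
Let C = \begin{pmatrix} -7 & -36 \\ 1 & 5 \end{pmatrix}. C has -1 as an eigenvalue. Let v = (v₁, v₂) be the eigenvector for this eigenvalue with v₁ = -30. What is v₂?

C + 1I = [[-6, -36], [1, 6]].
Solving (C + 1I)v = 0 gives the eigenspace spanned by (-30, 5).
With v₁ = -30, v = (-30, 5), so v₂ = 5.

5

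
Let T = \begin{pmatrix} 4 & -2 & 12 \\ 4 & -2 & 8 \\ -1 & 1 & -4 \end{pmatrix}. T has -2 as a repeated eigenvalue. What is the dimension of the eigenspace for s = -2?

T + 2I = [[6, -2, 12], [4, 0, 8], [-1, 1, -2]].
This matrix has rank 2, so its null space has dimension 3 − 2 = 1.

1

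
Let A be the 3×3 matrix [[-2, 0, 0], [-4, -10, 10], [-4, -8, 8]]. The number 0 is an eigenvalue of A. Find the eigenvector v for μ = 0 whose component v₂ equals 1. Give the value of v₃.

A = [[-2, 0, 0], [-4, -10, 10], [-4, -8, 8]].
Solving (A)v = 0 gives the eigenspace spanned by (0, 1, 1).
With v₂ = 1, v = (0, 1, 1), so v₃ = 1.

1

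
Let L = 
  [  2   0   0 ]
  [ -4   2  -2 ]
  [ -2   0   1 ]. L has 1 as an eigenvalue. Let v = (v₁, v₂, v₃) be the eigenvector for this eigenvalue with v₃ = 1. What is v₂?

L − 1I = [[1, 0, 0], [-4, 1, -2], [-2, 0, 0]].
Solving (L − 1I)v = 0 gives the eigenspace spanned by (0, 2, 1).
With v₃ = 1, v = (0, 2, 1), so v₂ = 2.

2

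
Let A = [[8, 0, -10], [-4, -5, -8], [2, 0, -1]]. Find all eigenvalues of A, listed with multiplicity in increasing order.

-5, 3, 4

Characteristic polynomial: p(λ) = λ^3 - 2λ^2 - 23λ + 60 = (λ - 4)(λ - 3)(λ + 5).
Roots (with multiplicity): -5, 3, 4.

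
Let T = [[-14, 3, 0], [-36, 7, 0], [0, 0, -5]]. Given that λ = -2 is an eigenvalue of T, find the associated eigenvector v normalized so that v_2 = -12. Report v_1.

-3

T + 2I = [[-12, 3, 0], [-36, 9, 0], [0, 0, -3]].
Solving (T + 2I)v = 0 gives the eigenspace spanned by (-3, -12, 0).
With v_2 = -12, v = (-3, -12, 0), so v_1 = -3.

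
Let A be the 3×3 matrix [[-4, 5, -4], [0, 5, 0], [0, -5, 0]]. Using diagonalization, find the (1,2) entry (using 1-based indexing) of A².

Characteristic polynomial: μ^3 - μ^2 - 20μ = μ(μ - 5)(μ + 4), so the eigenvalues are -4, 0, 5.
μ=0: eigenvector (1, 0, -1).
μ=-4: eigenvector (1, 0, 0).
μ=5: eigenvector (1, 1, -1).
P = [[1, 1, 1], [0, 0, 1], [-1, 0, -1]], D = diag(0, -4, 5), P⁻¹ = [[0, -1, -1], [1, 0, 1], [0, 1, 0]].
A² = P·diag(0, 16, 25)·P⁻¹ = [[16, 25, 16], [0, 25, 0], [0, -25, 0]].
The requested entry is 25.

25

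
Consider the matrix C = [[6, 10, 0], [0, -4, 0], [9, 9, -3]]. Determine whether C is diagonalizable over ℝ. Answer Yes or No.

Yes

Characteristic polynomial: p(t) = t^3 + t^2 - 30t - 72 = (t - 6)(t + 3)(t + 4).
All 3 eigenvalues are distinct, so C is diagonalizable.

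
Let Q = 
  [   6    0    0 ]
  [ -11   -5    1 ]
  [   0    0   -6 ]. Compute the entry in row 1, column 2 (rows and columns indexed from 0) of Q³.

91

Characteristic polynomial: r^3 + 5r^2 - 36r - 180 = (r - 6)(r + 5)(r + 6), so the eigenvalues are -6, -5, 6.
r=6: eigenvector (1, -1, 0).
r=-5: eigenvector (0, 1, 0).
r=-6: eigenvector (0, -1, 1).
P = [[1, 0, 0], [-1, 1, -1], [0, 0, 1]], D = diag(6, -5, -6), P⁻¹ = [[1, 0, 0], [1, 1, 1], [0, 0, 1]].
Q³ = P·diag(216, -125, -216)·P⁻¹ = [[216, 0, 0], [-341, -125, 91], [0, 0, -216]].
The requested entry is 91.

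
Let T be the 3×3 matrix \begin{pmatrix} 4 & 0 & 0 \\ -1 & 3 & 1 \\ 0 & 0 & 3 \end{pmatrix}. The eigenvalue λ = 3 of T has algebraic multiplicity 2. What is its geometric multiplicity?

T − 3I = [[1, 0, 0], [-1, 0, 1], [0, 0, 0]].
This matrix has rank 2, so its null space has dimension 3 − 2 = 1.

1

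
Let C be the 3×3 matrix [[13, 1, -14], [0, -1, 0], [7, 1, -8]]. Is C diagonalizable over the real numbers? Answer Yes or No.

No

Characteristic polynomial: p(t) = t^3 - 4t^2 - 11t - 6 = (t - 6)(t + 1)^2.
t = -1 has algebraic multiplicity 2; rank(C + 1I) = 2, so geometric multiplicity = 1.
Geometric multiplicity < algebraic multiplicity, so C is not diagonalizable.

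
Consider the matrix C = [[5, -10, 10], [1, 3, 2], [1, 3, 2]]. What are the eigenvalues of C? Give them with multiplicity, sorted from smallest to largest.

Characteristic polynomial: p(t) = t^3 - 10t^2 + 25t = t(t - 5)^2.
Roots (with multiplicity): 0, 5, 5.

0, 5, 5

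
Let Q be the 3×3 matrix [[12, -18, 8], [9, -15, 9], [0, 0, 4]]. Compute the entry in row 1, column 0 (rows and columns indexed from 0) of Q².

Characteristic polynomial: λ^3 - λ^2 - 30λ + 72 = (λ - 4)(λ - 3)(λ + 6), so the eigenvalues are -6, 3, 4.
λ=4: eigenvector (-1, 0, 1).
λ=-6: eigenvector (1, 1, 0).
λ=3: eigenvector (2, 1, 0).
P = [[-1, 1, 2], [0, 1, 1], [1, 0, 0]], D = diag(4, -6, 3), P⁻¹ = [[0, 0, 1], [-1, 2, -1], [1, -1, 1]].
Q² = P·diag(16, 36, 9)·P⁻¹ = [[-18, 54, -34], [-27, 63, -27], [0, 0, 16]].
The requested entry is -27.

-27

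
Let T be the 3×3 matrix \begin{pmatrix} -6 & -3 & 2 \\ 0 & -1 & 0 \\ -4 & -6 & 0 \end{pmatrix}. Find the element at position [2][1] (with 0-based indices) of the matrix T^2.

18

Characteristic polynomial: μ^3 + 7μ^2 + 14μ + 8 = (μ + 1)(μ + 2)(μ + 4), so the eigenvalues are -4, -2, -1.
μ=-2: eigenvector (1, 0, 2).
μ=-1: eigenvector (-3, 1, -6).
μ=-4: eigenvector (-1, 0, -1).
P = [[1, -3, -1], [0, 1, 0], [2, -6, -1]], D = diag(-2, -1, -4), P⁻¹ = [[-1, 3, 1], [0, 1, 0], [-2, 0, 1]].
T² = P·diag(4, 1, 16)·P⁻¹ = [[28, 9, -12], [0, 1, 0], [24, 18, -8]].
The requested entry is 18.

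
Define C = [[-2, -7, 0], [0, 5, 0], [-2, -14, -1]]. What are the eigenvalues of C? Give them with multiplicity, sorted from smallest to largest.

Characteristic polynomial: p(μ) = μ^3 - 2μ^2 - 13μ - 10 = (μ - 5)(μ + 1)(μ + 2).
Roots (with multiplicity): -2, -1, 5.

-2, -1, 5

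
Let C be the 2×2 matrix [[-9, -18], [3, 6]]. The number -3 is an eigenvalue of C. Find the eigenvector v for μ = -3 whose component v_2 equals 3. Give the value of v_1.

C + 3I = [[-6, -18], [3, 9]].
Solving (C + 3I)v = 0 gives the eigenspace spanned by (-9, 3).
With v_2 = 3, v = (-9, 3), so v_1 = -9.

-9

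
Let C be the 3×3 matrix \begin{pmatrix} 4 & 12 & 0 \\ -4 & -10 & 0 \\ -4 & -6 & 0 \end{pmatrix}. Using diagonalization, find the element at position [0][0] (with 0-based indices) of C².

-32

Characteristic polynomial: λ^3 + 6λ^2 + 8λ = λ(λ + 2)(λ + 4), so the eigenvalues are -4, -2, 0.
λ=-4: eigenvector (-3, 2, 0).
λ=0: eigenvector (0, 0, 1).
λ=-2: eigenvector (-2, 1, -1).
P = [[-3, 0, -2], [2, 0, 1], [0, 1, -1]], D = diag(-4, 0, -2), P⁻¹ = [[1, 2, 0], [-2, -3, 1], [-2, -3, 0]].
C² = P·diag(16, 0, 4)·P⁻¹ = [[-32, -72, 0], [24, 52, 0], [8, 12, 0]].
The requested entry is -32.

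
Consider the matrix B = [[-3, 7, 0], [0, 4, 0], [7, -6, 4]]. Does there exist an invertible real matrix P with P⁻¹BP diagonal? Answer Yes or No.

Characteristic polynomial: p(λ) = λ^3 - 5λ^2 - 8λ + 48 = (λ - 4)^2(λ + 3).
λ = 4 has algebraic multiplicity 2; rank(B − 4I) = 2, so geometric multiplicity = 1.
Geometric multiplicity < algebraic multiplicity, so B is not diagonalizable.

No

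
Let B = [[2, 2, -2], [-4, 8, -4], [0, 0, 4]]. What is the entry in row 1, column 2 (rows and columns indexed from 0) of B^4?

Characteristic polynomial: t^3 - 14t^2 + 64t - 96 = (t - 6)(t - 4)^2, so the eigenvalues are 4, 4, 6.
t=4: eigenvector (1, 1, 0).
t=4: eigenvector (0, 1, 1).
t=6: eigenvector (1, 2, 0).
P = [[1, 0, 1], [1, 1, 2], [0, 1, 0]], D = diag(4, 4, 6), P⁻¹ = [[2, -1, 1], [0, 0, 1], [-1, 1, -1]].
B⁴ = P·diag(256, 256, 1296)·P⁻¹ = [[-784, 1040, -1040], [-2080, 2336, -2080], [0, 0, 256]].
The requested entry is -2080.

-2080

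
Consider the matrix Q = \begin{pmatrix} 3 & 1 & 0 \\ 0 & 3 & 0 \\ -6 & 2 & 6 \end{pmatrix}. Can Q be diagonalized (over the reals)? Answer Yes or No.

No

Characteristic polynomial: p(t) = t^3 - 12t^2 + 45t - 54 = (t - 6)(t - 3)^2.
t = 3 has algebraic multiplicity 2; rank(Q − 3I) = 2, so geometric multiplicity = 1.
Geometric multiplicity < algebraic multiplicity, so Q is not diagonalizable.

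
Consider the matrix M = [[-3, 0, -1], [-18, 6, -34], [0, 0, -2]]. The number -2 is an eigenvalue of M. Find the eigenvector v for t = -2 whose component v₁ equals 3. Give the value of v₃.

M + 2I = [[-1, 0, -1], [-18, 8, -34], [0, 0, 0]].
Solving (M + 2I)v = 0 gives the eigenspace spanned by (3, -6, -3).
With v₁ = 3, v = (3, -6, -3), so v₃ = -3.

-3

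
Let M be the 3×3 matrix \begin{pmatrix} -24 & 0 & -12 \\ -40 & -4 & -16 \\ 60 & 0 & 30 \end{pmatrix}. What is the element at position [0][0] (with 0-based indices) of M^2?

-144

Characteristic polynomial: r^3 - 2r^2 - 24r = r(r - 6)(r + 4), so the eigenvalues are -4, 0, 6.
r=-4: eigenvector (0, 1, 0).
r=0: eigenvector (1, -2, -2).
r=6: eigenvector (-2, 0, 5).
P = [[0, 1, -2], [1, -2, 0], [0, -2, 5]], D = diag(-4, 0, 6), P⁻¹ = [[10, 1, 4], [5, 0, 2], [2, 0, 1]].
M² = P·diag(16, 0, 36)·P⁻¹ = [[-144, 0, -72], [160, 16, 64], [360, 0, 180]].
The requested entry is -144.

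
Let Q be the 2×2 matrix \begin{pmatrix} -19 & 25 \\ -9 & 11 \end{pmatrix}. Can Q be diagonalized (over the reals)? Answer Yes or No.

No

Characteristic polynomial: p(s) = s^2 + 8s + 16 = (s + 4)^2.
s = -4 has algebraic multiplicity 2; rank(Q + 4I) = 1, so geometric multiplicity = 1.
Geometric multiplicity < algebraic multiplicity, so Q is not diagonalizable.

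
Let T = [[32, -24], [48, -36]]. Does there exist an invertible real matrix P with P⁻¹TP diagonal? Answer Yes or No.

Characteristic polynomial: p(r) = r^2 + 4r = r(r + 4).
All 2 eigenvalues are distinct, so T is diagonalizable.

Yes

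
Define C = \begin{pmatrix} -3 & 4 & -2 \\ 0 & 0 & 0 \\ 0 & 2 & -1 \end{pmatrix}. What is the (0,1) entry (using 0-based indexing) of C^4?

-160

Characteristic polynomial: λ^3 + 4λ^2 + 3λ = λ(λ + 1)(λ + 3), so the eigenvalues are -3, -1, 0.
λ=-3: eigenvector (1, 0, 0).
λ=0: eigenvector (0, 1, 2).
λ=-1: eigenvector (-1, 0, 1).
P = [[1, 0, -1], [0, 1, 0], [0, 2, 1]], D = diag(-3, 0, -1), P⁻¹ = [[1, -2, 1], [0, 1, 0], [0, -2, 1]].
C⁴ = P·diag(81, 0, 1)·P⁻¹ = [[81, -160, 80], [0, 0, 0], [0, -2, 1]].
The requested entry is -160.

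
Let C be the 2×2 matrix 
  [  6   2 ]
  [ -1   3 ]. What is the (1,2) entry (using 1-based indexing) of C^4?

738

Characteristic polynomial: t^2 - 9t + 20 = (t - 5)(t - 4), so the eigenvalues are 4, 5.
t=4: eigenvector (1, -1).
t=5: eigenvector (2, -1).
P = [[1, 2], [-1, -1]], D = diag(4, 5), P⁻¹ = [[-1, -2], [1, 1]].
C⁴ = P·diag(256, 625)·P⁻¹ = [[994, 738], [-369, -113]].
The requested entry is 738.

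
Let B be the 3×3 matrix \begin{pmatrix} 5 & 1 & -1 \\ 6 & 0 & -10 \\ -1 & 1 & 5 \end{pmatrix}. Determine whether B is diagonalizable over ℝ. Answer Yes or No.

Characteristic polynomial: p(t) = t^3 - 10t^2 + 28t - 24 = (t - 6)(t - 2)^2.
t = 2 has algebraic multiplicity 2; rank(B − 2I) = 2, so geometric multiplicity = 1.
Geometric multiplicity < algebraic multiplicity, so B is not diagonalizable.

No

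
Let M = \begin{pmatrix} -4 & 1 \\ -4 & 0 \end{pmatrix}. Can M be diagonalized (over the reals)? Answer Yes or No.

No

Characteristic polynomial: p(r) = r^2 + 4r + 4 = (r + 2)^2.
r = -2 has algebraic multiplicity 2; rank(M + 2I) = 1, so geometric multiplicity = 1.
Geometric multiplicity < algebraic multiplicity, so M is not diagonalizable.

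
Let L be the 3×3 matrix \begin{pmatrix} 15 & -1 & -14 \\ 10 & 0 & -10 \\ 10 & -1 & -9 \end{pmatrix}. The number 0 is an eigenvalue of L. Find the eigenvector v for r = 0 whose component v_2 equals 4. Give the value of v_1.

4

L = [[15, -1, -14], [10, 0, -10], [10, -1, -9]].
Solving (L)v = 0 gives the eigenspace spanned by (4, 4, 4).
With v_2 = 4, v = (4, 4, 4), so v_1 = 4.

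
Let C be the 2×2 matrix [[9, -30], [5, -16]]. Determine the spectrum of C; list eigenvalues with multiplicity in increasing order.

-6, -1

Characteristic polynomial: p(μ) = μ^2 + 7μ + 6 = (μ + 1)(μ + 6).
Roots (with multiplicity): -6, -1.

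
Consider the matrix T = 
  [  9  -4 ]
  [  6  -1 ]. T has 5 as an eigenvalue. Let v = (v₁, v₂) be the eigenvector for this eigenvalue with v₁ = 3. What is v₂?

3

T − 5I = [[4, -4], [6, -6]].
Solving (T − 5I)v = 0 gives the eigenspace spanned by (3, 3).
With v₁ = 3, v = (3, 3), so v₂ = 3.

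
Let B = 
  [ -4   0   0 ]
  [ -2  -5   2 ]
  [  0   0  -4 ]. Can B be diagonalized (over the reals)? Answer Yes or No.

Characteristic polynomial: p(λ) = λ^3 + 13λ^2 + 56λ + 80 = (λ + 4)^2(λ + 5).
λ = -4 has algebraic multiplicity 2; rank(B + 4I) = 1, so geometric multiplicity = 2.
Every eigenvalue has geometric = algebraic multiplicity, so B is diagonalizable.

Yes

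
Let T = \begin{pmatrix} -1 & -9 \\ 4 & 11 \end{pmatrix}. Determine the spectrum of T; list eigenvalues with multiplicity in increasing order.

5, 5

Characteristic polynomial: p(μ) = μ^2 - 10μ + 25 = (μ - 5)^2.
Roots (with multiplicity): 5, 5.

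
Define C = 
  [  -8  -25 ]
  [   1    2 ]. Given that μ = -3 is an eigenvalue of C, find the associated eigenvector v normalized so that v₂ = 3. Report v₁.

C + 3I = [[-5, -25], [1, 5]].
Solving (C + 3I)v = 0 gives the eigenspace spanned by (-15, 3).
With v₂ = 3, v = (-15, 3), so v₁ = -15.

-15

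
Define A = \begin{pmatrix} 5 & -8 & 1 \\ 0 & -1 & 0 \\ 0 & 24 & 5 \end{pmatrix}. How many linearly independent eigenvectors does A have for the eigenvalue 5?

A − 5I = [[0, -8, 1], [0, -6, 0], [0, 24, 0]].
This matrix has rank 2, so its null space has dimension 3 − 2 = 1.

1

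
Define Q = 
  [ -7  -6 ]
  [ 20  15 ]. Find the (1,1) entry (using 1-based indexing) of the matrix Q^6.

Characteristic polynomial: λ^2 - 8λ + 15 = (λ - 5)(λ - 3), so the eigenvalues are 3, 5.
λ=3: eigenvector (3, -5).
λ=5: eigenvector (1, -2).
P = [[3, 1], [-5, -2]], D = diag(3, 5), P⁻¹ = [[2, 1], [-5, -3]].
Q⁶ = P·diag(729, 15625)·P⁻¹ = [[-73751, -44688], [148960, 90105]].
The requested entry is -73751.

-73751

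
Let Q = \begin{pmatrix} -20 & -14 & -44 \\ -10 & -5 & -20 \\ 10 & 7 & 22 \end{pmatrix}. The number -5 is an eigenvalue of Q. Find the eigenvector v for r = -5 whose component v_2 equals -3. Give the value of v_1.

Q + 5I = [[-15, -14, -44], [-10, 0, -20], [10, 7, 27]].
Solving (Q + 5I)v = 0 gives the eigenspace spanned by (-6, -3, 3).
With v_2 = -3, v = (-6, -3, 3), so v_1 = -6.

-6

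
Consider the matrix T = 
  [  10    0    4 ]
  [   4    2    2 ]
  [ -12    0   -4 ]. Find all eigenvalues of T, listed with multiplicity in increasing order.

2, 2, 4

Characteristic polynomial: p(λ) = λ^3 - 8λ^2 + 20λ - 16 = (λ - 4)(λ - 2)^2.
Roots (with multiplicity): 2, 2, 4.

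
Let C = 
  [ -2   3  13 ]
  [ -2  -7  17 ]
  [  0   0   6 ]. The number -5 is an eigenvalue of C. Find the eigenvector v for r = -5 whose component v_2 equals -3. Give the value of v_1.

C + 5I = [[3, 3, 13], [-2, -2, 17], [0, 0, 11]].
Solving (C + 5I)v = 0 gives the eigenspace spanned by (3, -3, 0).
With v_2 = -3, v = (3, -3, 0), so v_1 = 3.

3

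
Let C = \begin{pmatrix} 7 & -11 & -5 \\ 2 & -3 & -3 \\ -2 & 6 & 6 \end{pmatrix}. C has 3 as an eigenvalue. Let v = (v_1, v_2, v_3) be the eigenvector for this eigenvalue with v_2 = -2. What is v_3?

C − 3I = [[4, -11, -5], [2, -6, -3], [-2, 6, 3]].
Solving (C − 3I)v = 0 gives the eigenspace spanned by (-3, -2, 2).
With v_2 = -2, v = (-3, -2, 2), so v_3 = 2.

2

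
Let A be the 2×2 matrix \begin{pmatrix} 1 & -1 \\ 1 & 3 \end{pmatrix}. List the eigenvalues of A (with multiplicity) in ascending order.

Characteristic polynomial: p(μ) = μ^2 - 4μ + 4 = (μ - 2)^2.
Roots (with multiplicity): 2, 2.

2, 2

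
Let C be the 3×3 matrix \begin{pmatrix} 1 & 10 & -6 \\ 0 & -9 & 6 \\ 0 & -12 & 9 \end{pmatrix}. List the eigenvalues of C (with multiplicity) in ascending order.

Characteristic polynomial: p(μ) = μ^3 - μ^2 - 9μ + 9 = (μ - 3)(μ - 1)(μ + 3).
Roots (with multiplicity): -3, 1, 3.

-3, 1, 3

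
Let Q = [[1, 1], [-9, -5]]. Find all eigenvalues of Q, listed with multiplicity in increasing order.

-2, -2

Characteristic polynomial: p(s) = s^2 + 4s + 4 = (s + 2)^2.
Roots (with multiplicity): -2, -2.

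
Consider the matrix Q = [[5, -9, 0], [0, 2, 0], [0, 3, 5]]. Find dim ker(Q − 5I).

Q − 5I = [[0, -9, 0], [0, -3, 0], [0, 3, 0]].
This matrix has rank 1, so its null space has dimension 3 − 1 = 2.

2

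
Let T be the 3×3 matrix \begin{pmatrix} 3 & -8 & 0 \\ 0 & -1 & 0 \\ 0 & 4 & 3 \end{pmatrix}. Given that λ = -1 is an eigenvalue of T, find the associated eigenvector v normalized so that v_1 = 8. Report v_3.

T + 1I = [[4, -8, 0], [0, 0, 0], [0, 4, 4]].
Solving (T + 1I)v = 0 gives the eigenspace spanned by (8, 4, -4).
With v_1 = 8, v = (8, 4, -4), so v_3 = -4.

-4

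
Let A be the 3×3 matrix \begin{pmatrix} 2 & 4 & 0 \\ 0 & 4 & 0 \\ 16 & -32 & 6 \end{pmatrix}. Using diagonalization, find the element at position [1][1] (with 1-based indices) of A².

Characteristic polynomial: s^3 - 12s^2 + 44s - 48 = (s - 6)(s - 4)(s - 2), so the eigenvalues are 2, 4, 6.
s=2: eigenvector (1, 0, -4).
s=6: eigenvector (0, 0, 1).
s=4: eigenvector (2, 1, 0).
P = [[1, 0, 2], [0, 0, 1], [-4, 1, 0]], D = diag(2, 6, 4), P⁻¹ = [[1, -2, 0], [4, -8, 1], [0, 1, 0]].
A² = P·diag(4, 36, 16)·P⁻¹ = [[4, 24, 0], [0, 16, 0], [128, -256, 36]].
The requested entry is 4.

4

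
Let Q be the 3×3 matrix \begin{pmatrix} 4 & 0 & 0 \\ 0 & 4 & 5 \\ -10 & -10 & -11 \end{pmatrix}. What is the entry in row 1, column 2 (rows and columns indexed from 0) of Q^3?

Characteristic polynomial: r^3 + 3r^2 - 22r - 24 = (r - 4)(r + 1)(r + 6), so the eigenvalues are -6, -1, 4.
r=4: eigenvector (1, -1, 0).
r=-6: eigenvector (0, -1, 2).
r=-1: eigenvector (0, -1, 1).
P = [[1, 0, 0], [-1, -1, -1], [0, 2, 1]], D = diag(4, -6, -1), P⁻¹ = [[1, 0, 0], [1, 1, 1], [-2, -2, -1]].
Q³ = P·diag(64, -216, -1)·P⁻¹ = [[64, 0, 0], [150, 214, 215], [-430, -430, -431]].
The requested entry is 215.

215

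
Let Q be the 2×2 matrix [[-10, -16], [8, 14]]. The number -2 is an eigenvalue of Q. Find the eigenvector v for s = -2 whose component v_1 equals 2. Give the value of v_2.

-1

Q + 2I = [[-8, -16], [8, 16]].
Solving (Q + 2I)v = 0 gives the eigenspace spanned by (2, -1).
With v_1 = 2, v = (2, -1), so v_2 = -1.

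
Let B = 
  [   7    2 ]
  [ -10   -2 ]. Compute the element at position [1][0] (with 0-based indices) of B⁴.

-650

Characteristic polynomial: s^2 - 5s + 6 = (s - 3)(s - 2), so the eigenvalues are 2, 3.
s=3: eigenvector (1, -2).
s=2: eigenvector (-2, 5).
P = [[1, -2], [-2, 5]], D = diag(3, 2), P⁻¹ = [[5, 2], [2, 1]].
B⁴ = P·diag(81, 16)·P⁻¹ = [[341, 130], [-650, -244]].
The requested entry is -650.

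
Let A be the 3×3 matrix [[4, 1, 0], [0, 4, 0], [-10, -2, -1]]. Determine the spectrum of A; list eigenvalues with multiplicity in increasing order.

Characteristic polynomial: p(λ) = λ^3 - 7λ^2 + 8λ + 16 = (λ - 4)^2(λ + 1).
Roots (with multiplicity): -1, 4, 4.

-1, 4, 4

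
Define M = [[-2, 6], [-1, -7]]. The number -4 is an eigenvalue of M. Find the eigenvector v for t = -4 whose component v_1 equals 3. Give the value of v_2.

-1

M + 4I = [[2, 6], [-1, -3]].
Solving (M + 4I)v = 0 gives the eigenspace spanned by (3, -1).
With v_1 = 3, v = (3, -1), so v_2 = -1.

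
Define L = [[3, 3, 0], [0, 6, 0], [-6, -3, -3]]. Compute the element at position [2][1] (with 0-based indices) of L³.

-189

Characteristic polynomial: λ^3 - 6λ^2 - 9λ + 54 = (λ - 6)(λ - 3)(λ + 3), so the eigenvalues are -3, 3, 6.
λ=3: eigenvector (1, 0, -1).
λ=6: eigenvector (1, 1, -1).
λ=-3: eigenvector (0, 0, 1).
P = [[1, 1, 0], [0, 1, 0], [-1, -1, 1]], D = diag(3, 6, -3), P⁻¹ = [[1, -1, 0], [0, 1, 0], [1, 0, 1]].
L³ = P·diag(27, 216, -27)·P⁻¹ = [[27, 189, 0], [0, 216, 0], [-54, -189, -27]].
The requested entry is -189.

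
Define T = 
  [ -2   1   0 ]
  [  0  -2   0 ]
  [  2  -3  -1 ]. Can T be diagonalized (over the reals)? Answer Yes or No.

No

Characteristic polynomial: p(r) = r^3 + 5r^2 + 8r + 4 = (r + 1)(r + 2)^2.
r = -2 has algebraic multiplicity 2; rank(T + 2I) = 2, so geometric multiplicity = 1.
Geometric multiplicity < algebraic multiplicity, so T is not diagonalizable.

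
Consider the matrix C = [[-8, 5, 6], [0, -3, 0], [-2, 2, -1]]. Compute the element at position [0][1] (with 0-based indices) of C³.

Characteristic polynomial: s^3 + 12s^2 + 47s + 60 = (s + 3)(s + 4)(s + 5), so the eigenvalues are -5, -4, -3.
s=-4: eigenvector (-3, 0, -2).
s=-5: eigenvector (2, 0, 1).
s=-3: eigenvector (1, 1, 0).
P = [[-3, 2, 1], [0, 0, 1], [-2, 1, 0]], D = diag(-4, -5, -3), P⁻¹ = [[1, -1, -2], [2, -2, -3], [0, 1, 0]].
C³ = P·diag(-64, -125, -27)·P⁻¹ = [[-308, 281, 366], [0, -27, 0], [-122, 122, 119]].
The requested entry is 281.

281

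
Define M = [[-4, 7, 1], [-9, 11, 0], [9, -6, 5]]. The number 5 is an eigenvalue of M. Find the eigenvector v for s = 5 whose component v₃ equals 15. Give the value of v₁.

-10

M − 5I = [[-9, 7, 1], [-9, 6, 0], [9, -6, 0]].
Solving (M − 5I)v = 0 gives the eigenspace spanned by (-10, -15, 15).
With v₃ = 15, v = (-10, -15, 15), so v₁ = -10.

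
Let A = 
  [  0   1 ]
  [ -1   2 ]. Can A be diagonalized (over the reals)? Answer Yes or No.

Characteristic polynomial: p(λ) = λ^2 - 2λ + 1 = (λ - 1)^2.
λ = 1 has algebraic multiplicity 2; rank(A − 1I) = 1, so geometric multiplicity = 1.
Geometric multiplicity < algebraic multiplicity, so A is not diagonalizable.

No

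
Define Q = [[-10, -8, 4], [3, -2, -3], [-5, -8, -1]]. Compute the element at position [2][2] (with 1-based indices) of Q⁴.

16

Characteristic polynomial: μ^3 + 13μ^2 + 52μ + 60 = (μ + 2)(μ + 5)(μ + 6), so the eigenvalues are -6, -5, -2.
μ=-6: eigenvector (-1, 0, -1).
μ=-2: eigenvector (-2, 1, -2).
μ=-5: eigenvector (4, -1, 3).
P = [[-1, -2, 4], [0, 1, -1], [-1, -2, 3]], D = diag(-6, -2, -5), P⁻¹ = [[1, -2, -2], [1, 1, -1], [1, 0, -1]].
Q⁴ = P·diag(1296, 16, 625)·P⁻¹ = [[1172, 2560, 124], [-609, 16, 609], [547, 2560, 749]].
The requested entry is 16.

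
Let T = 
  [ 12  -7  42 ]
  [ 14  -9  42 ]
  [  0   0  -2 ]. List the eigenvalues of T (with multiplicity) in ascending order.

-2, -2, 5

Characteristic polynomial: p(μ) = μ^3 - μ^2 - 16μ - 20 = (μ - 5)(μ + 2)^2.
Roots (with multiplicity): -2, -2, 5.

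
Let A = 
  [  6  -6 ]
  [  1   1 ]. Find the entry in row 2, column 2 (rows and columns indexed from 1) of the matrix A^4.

Characteristic polynomial: μ^2 - 7μ + 12 = (μ - 4)(μ - 3), so the eigenvalues are 3, 4.
μ=4: eigenvector (3, 1).
μ=3: eigenvector (2, 1).
P = [[3, 2], [1, 1]], D = diag(4, 3), P⁻¹ = [[1, -2], [-1, 3]].
A⁴ = P·diag(256, 81)·P⁻¹ = [[606, -1050], [175, -269]].
The requested entry is -269.

-269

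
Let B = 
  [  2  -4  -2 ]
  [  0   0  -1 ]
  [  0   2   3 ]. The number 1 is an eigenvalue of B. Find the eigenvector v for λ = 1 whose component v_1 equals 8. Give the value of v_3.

-4

B − 1I = [[1, -4, -2], [0, -1, -1], [0, 2, 2]].
Solving (B − 1I)v = 0 gives the eigenspace spanned by (8, 4, -4).
With v_1 = 8, v = (8, 4, -4), so v_3 = -4.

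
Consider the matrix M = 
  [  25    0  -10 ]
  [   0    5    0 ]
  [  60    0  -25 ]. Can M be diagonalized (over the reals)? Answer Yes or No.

Characteristic polynomial: p(r) = r^3 - 5r^2 - 25r + 125 = (r - 5)^2(r + 5).
r = 5 has algebraic multiplicity 2; rank(M − 5I) = 1, so geometric multiplicity = 2.
Every eigenvalue has geometric = algebraic multiplicity, so M is diagonalizable.

Yes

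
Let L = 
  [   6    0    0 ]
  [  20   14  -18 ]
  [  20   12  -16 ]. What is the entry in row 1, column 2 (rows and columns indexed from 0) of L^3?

-216

Characteristic polynomial: λ^3 - 4λ^2 - 20λ + 48 = (λ - 6)(λ - 2)(λ + 4), so the eigenvalues are -4, 2, 6.
λ=6: eigenvector (1, 2, 2).
λ=2: eigenvector (0, -3, -2).
λ=-4: eigenvector (0, 1, 1).
P = [[1, 0, 0], [2, -3, 1], [2, -2, 1]], D = diag(6, 2, -4), P⁻¹ = [[1, 0, 0], [0, -1, 1], [-2, -2, 3]].
L³ = P·diag(216, 8, -64)·P⁻¹ = [[216, 0, 0], [560, 152, -216], [560, 144, -208]].
The requested entry is -216.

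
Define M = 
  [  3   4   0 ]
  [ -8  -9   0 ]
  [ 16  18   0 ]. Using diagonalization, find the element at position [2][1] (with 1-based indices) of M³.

-248

Characteristic polynomial: r^3 + 6r^2 + 5r = r(r + 1)(r + 5), so the eigenvalues are -5, -1, 0.
r=-1: eigenvector (1, -1, 2).
r=-5: eigenvector (-1, 2, -4).
r=0: eigenvector (0, 0, 1).
P = [[1, -1, 0], [-1, 2, 0], [2, -4, 1]], D = diag(-1, -5, 0), P⁻¹ = [[2, 1, 0], [1, 1, 0], [0, 2, 1]].
M³ = P·diag(-1, -125, 0)·P⁻¹ = [[123, 124, 0], [-248, -249, 0], [496, 498, 0]].
The requested entry is -248.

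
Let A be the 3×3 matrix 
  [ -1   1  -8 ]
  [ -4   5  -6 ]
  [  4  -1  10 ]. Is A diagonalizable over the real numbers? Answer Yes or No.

Characteristic polynomial: p(s) = s^3 - 14s^2 + 65s - 100 = (s - 5)^2(s - 4).
s = 5 has algebraic multiplicity 2; rank(A − 5I) = 2, so geometric multiplicity = 1.
Geometric multiplicity < algebraic multiplicity, so A is not diagonalizable.

No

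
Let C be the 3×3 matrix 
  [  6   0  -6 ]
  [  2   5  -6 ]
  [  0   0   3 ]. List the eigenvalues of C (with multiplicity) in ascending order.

Characteristic polynomial: p(μ) = μ^3 - 14μ^2 + 63μ - 90 = (μ - 6)(μ - 5)(μ - 3).
Roots (with multiplicity): 3, 5, 6.

3, 5, 6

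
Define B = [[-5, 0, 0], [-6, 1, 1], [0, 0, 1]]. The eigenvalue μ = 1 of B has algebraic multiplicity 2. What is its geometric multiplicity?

1

B − 1I = [[-6, 0, 0], [-6, 0, 1], [0, 0, 0]].
This matrix has rank 2, so its null space has dimension 3 − 2 = 1.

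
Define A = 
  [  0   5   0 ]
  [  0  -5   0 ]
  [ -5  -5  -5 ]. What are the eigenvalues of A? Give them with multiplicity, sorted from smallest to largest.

-5, -5, 0

Characteristic polynomial: p(μ) = μ^3 + 10μ^2 + 25μ = μ(μ + 5)^2.
Roots (with multiplicity): -5, -5, 0.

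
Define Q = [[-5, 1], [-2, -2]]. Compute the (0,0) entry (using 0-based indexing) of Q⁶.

Characteristic polynomial: r^2 + 7r + 12 = (r + 3)(r + 4), so the eigenvalues are -4, -3.
r=-3: eigenvector (-1, -2).
r=-4: eigenvector (1, 1).
P = [[-1, 1], [-2, 1]], D = diag(-3, -4), P⁻¹ = [[1, -1], [2, -1]].
Q⁶ = P·diag(729, 4096)·P⁻¹ = [[7463, -3367], [6734, -2638]].
The requested entry is 7463.

7463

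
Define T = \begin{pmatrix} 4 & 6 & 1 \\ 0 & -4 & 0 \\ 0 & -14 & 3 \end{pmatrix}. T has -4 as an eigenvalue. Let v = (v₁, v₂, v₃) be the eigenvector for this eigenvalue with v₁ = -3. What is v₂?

T + 4I = [[8, 6, 1], [0, 0, 0], [0, -14, 7]].
Solving (T + 4I)v = 0 gives the eigenspace spanned by (-3, 3, 6).
With v₁ = -3, v = (-3, 3, 6), so v₂ = 3.

3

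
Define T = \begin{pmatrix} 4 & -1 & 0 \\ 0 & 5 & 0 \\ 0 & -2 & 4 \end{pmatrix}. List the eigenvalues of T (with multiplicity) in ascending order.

4, 4, 5

Characteristic polynomial: p(s) = s^3 - 13s^2 + 56s - 80 = (s - 5)(s - 4)^2.
Roots (with multiplicity): 4, 4, 5.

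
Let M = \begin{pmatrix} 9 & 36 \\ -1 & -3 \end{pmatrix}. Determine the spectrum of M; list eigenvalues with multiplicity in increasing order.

3, 3

Characteristic polynomial: p(s) = s^2 - 6s + 9 = (s - 3)^2.
Roots (with multiplicity): 3, 3.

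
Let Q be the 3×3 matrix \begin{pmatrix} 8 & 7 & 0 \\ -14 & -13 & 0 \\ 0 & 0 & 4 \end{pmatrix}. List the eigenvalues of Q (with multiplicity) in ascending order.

Characteristic polynomial: p(r) = r^3 + r^2 - 26r + 24 = (r - 4)(r - 1)(r + 6).
Roots (with multiplicity): -6, 1, 4.

-6, 1, 4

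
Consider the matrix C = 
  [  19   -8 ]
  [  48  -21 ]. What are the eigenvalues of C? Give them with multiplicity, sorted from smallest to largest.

Characteristic polynomial: p(t) = t^2 + 2t - 15 = (t - 3)(t + 5).
Roots (with multiplicity): -5, 3.

-5, 3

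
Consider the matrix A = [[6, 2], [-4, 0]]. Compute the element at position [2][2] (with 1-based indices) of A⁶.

-3968

Characteristic polynomial: t^2 - 6t + 8 = (t - 4)(t - 2), so the eigenvalues are 2, 4.
t=2: eigenvector (-1, 2).
t=4: eigenvector (-1, 1).
P = [[-1, -1], [2, 1]], D = diag(2, 4), P⁻¹ = [[1, 1], [-2, -1]].
A⁶ = P·diag(64, 4096)·P⁻¹ = [[8128, 4032], [-8064, -3968]].
The requested entry is -3968.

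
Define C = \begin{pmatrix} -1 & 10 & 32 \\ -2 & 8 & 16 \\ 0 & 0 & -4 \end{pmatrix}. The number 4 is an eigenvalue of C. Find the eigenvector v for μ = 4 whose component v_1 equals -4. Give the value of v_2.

C − 4I = [[-5, 10, 32], [-2, 4, 16], [0, 0, -8]].
Solving (C − 4I)v = 0 gives the eigenspace spanned by (-4, -2, 0).
With v_1 = -4, v = (-4, -2, 0), so v_2 = -2.

-2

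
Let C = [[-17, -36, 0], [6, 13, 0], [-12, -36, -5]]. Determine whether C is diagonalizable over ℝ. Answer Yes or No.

Yes

Characteristic polynomial: p(t) = t^3 + 9t^2 + 15t - 25 = (t - 1)(t + 5)^2.
t = -5 has algebraic multiplicity 2; rank(C + 5I) = 1, so geometric multiplicity = 2.
Every eigenvalue has geometric = algebraic multiplicity, so C is diagonalizable.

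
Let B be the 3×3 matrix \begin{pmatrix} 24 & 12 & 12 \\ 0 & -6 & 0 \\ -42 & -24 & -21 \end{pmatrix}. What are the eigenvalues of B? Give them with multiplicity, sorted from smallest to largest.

Characteristic polynomial: p(s) = s^3 + 3s^2 - 18s = s(s - 3)(s + 6).
Roots (with multiplicity): -6, 0, 3.

-6, 0, 3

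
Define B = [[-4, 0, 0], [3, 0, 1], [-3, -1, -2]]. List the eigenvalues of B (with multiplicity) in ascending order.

Characteristic polynomial: p(r) = r^3 + 6r^2 + 9r + 4 = (r + 1)^2(r + 4).
Roots (with multiplicity): -4, -1, -1.

-4, -1, -1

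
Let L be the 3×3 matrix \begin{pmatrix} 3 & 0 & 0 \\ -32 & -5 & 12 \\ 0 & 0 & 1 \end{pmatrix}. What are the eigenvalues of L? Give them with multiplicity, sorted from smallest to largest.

Characteristic polynomial: p(s) = s^3 + s^2 - 17s + 15 = (s - 3)(s - 1)(s + 5).
Roots (with multiplicity): -5, 1, 3.

-5, 1, 3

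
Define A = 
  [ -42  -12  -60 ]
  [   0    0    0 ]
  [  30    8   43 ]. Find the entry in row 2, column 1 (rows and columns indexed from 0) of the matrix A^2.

Characteristic polynomial: λ^3 - λ^2 - 6λ = λ(λ - 3)(λ + 2), so the eigenvalues are -2, 0, 3.
λ=-2: eigenvector (3, 0, -2).
λ=0: eigenvector (-6, 1, 4).
λ=3: eigenvector (-4, 0, 3).
P = [[3, -6, -4], [0, 1, 0], [-2, 4, 3]], D = diag(-2, 0, 3), P⁻¹ = [[3, 2, 4], [0, 1, 0], [2, 0, 3]].
A² = P·diag(4, 0, 9)·P⁻¹ = [[-36, 24, -60], [0, 0, 0], [30, -16, 49]].
The requested entry is -16.

-16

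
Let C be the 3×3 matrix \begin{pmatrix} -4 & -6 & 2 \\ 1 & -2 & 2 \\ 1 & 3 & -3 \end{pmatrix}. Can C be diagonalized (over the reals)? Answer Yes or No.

No

Characteristic polynomial: p(r) = r^3 + 9r^2 + 24r + 20 = (r + 2)^2(r + 5).
r = -2 has algebraic multiplicity 2; rank(C + 2I) = 2, so geometric multiplicity = 1.
Geometric multiplicity < algebraic multiplicity, so C is not diagonalizable.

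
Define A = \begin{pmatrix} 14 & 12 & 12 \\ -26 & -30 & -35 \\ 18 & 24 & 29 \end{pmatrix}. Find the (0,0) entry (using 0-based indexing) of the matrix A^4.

3856

Characteristic polynomial: μ^3 - 13μ^2 + 52μ - 60 = (μ - 6)(μ - 5)(μ - 2), so the eigenvalues are 2, 5, 6.
μ=6: eigenvector (3, -8, 6).
μ=5: eigenvector (0, -1, 1).
μ=2: eigenvector (-1, 3, -2).
P = [[3, 0, -1], [-8, -1, 3], [6, 1, -2]], D = diag(6, 5, 2), P⁻¹ = [[1, 1, 1], [-2, 0, 1], [2, 3, 3]].
A⁴ = P·diag(1296, 625, 16)·P⁻¹ = [[3856, 3840, 3840], [-9022, -10224, -10849], [6462, 7680, 8305]].
The requested entry is 3856.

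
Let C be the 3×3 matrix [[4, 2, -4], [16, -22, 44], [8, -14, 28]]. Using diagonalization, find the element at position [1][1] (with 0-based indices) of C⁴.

-2320

Characteristic polynomial: t^3 - 10t^2 + 24t = t(t - 6)(t - 4), so the eigenvalues are 0, 4, 6.
t=4: eigenvector (1, 4, 2).
t=0: eigenvector (0, 2, 1).
t=6: eigenvector (-1, 1, 1).
P = [[1, 0, -1], [4, 2, 1], [2, 1, 1]], D = diag(4, 0, 6), P⁻¹ = [[1, -1, 2], [-2, 3, -5], [0, -1, 2]].
C⁴ = P·diag(256, 0, 1296)·P⁻¹ = [[256, 1040, -2080], [1024, -2320, 4640], [512, -1808, 3616]].
The requested entry is -2320.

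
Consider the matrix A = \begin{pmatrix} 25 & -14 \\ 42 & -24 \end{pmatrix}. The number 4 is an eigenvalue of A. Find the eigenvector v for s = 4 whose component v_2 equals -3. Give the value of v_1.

-2

A − 4I = [[21, -14], [42, -28]].
Solving (A − 4I)v = 0 gives the eigenspace spanned by (-2, -3).
With v_2 = -3, v = (-2, -3), so v_1 = -2.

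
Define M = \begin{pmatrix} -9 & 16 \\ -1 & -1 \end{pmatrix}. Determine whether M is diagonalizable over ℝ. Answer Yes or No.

Characteristic polynomial: p(μ) = μ^2 + 10μ + 25 = (μ + 5)^2.
μ = -5 has algebraic multiplicity 2; rank(M + 5I) = 1, so geometric multiplicity = 1.
Geometric multiplicity < algebraic multiplicity, so M is not diagonalizable.

No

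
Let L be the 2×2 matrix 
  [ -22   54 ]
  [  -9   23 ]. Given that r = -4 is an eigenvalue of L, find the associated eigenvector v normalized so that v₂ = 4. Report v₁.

12

L + 4I = [[-18, 54], [-9, 27]].
Solving (L + 4I)v = 0 gives the eigenspace spanned by (12, 4).
With v₂ = 4, v = (12, 4), so v₁ = 12.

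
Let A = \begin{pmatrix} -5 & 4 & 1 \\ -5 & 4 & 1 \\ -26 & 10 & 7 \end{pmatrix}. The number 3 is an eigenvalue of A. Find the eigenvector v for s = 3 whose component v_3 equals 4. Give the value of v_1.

A − 3I = [[-8, 4, 1], [-5, 1, 1], [-26, 10, 4]].
Solving (A − 3I)v = 0 gives the eigenspace spanned by (1, 1, 4).
With v_3 = 4, v = (1, 1, 4), so v_1 = 1.

1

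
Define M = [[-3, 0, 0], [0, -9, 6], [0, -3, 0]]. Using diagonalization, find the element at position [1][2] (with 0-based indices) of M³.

378

Characteristic polynomial: λ^3 + 12λ^2 + 45λ + 54 = (λ + 3)^2(λ + 6), so the eigenvalues are -6, -3, -3.
λ=-3: eigenvector (1, 0, 0).
λ=-6: eigenvector (0, 2, 1).
λ=-3: eigenvector (0, 1, 1).
P = [[1, 0, 0], [0, 2, 1], [0, 1, 1]], D = diag(-3, -6, -3), P⁻¹ = [[1, 0, 0], [0, 1, -1], [0, -1, 2]].
M³ = P·diag(-27, -216, -27)·P⁻¹ = [[-27, 0, 0], [0, -405, 378], [0, -189, 162]].
The requested entry is 378.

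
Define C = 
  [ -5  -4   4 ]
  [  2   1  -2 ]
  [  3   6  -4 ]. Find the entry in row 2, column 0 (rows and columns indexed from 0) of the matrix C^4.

Characteristic polynomial: r^3 + 8r^2 + 19r + 12 = (r + 1)(r + 3)(r + 4), so the eigenvalues are -4, -3, -1.
r=-4: eigenvector (4, -2, -1).
r=-3: eigenvector (-2, 1, 0).
r=-1: eigenvector (1, 0, 1).
P = [[4, -2, 1], [-2, 1, 0], [-1, 0, 1]], D = diag(-4, -3, -1), P⁻¹ = [[1, 2, -1], [2, 5, -2], [1, 2, 0]].
C⁴ = P·diag(256, 81, 1)·P⁻¹ = [[701, 1240, -700], [-350, -619, 350], [-255, -510, 256]].
The requested entry is -255.

-255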